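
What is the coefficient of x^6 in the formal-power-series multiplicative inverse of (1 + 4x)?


The inverse is 1/(1 + 4x). Apply the geometric identity 1/(1 - y) = sum_{k>=0} y^k with y = -4x:
1/(1 + 4x) = sum_{k>=0} (-4)^k x^k.
So the coefficient of x^6 is (-4)^6 = 4096.

4096


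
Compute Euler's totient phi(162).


phi(n) counts integers in [1, n] coprime to n. Using the multiplicative formula phi(n) = n * prod_{p | n} (1 - 1/p):
162 = 2 * 3^4, so
phi(162) = 162 * (1 - 1/2) * (1 - 1/3) = 54.

54


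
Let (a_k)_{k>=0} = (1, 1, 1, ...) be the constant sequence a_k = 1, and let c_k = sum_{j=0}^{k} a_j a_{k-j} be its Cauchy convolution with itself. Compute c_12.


Since a_j = 1 for all j >= 0, the convolution sum becomes
c_k = sum_{j=0}^{k} 1 * 1 = 1 * (k + 1).
Equivalently, the generating function of (a_k) is 1/(1 - x) and its square is 1/(1 - x)^2 = sum_{k>=0} 1(k + 1) x^k.
For k = 12: 1 * 13 = 13.

13


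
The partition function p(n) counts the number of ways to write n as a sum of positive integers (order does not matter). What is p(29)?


Using the generating function prod_{k>=1} 1/(1-x^k), we compute p(29).
By dynamic programming over parts 1 through 29:
p(29) = 4565

4565


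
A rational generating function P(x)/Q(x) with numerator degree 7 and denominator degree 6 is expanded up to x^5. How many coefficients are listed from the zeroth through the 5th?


Expanding up to x^5 gives the coefficients for x^0, x^1, ..., x^5.
That is 5 + 1 = 6 coefficients in total.

6


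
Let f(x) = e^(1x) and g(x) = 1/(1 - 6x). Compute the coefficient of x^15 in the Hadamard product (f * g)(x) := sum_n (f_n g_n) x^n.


Expanding: f_k = 1^k/k! (from e^(1x)) and g_k = 6^k (from 1/(1 - 6x)). So the Hadamard coefficient (f * g)_k = 1^k 6^k / k! = (6)^k / k!.
For k = 15: 6^15/15! = 470184984576/1307674368000 = 314928/875875.

314928/875875


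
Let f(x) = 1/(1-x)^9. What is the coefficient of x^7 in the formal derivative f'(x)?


Differentiate: d/dx [ 1/(1-x)^r ] = r / (1-x)^(r+1).
Here r = 9, so f'(x) = 9 / (1-x)^10.
The expansion of 1/(1-x)^(r+1) has coefficient of x^n equal to C(n+r, r).
So the coefficient of x^7 in f'(x) is
9 * C(16, 9) = 9 * 11440 = 102960

102960


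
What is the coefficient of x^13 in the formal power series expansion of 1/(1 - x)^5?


The expansion 1/(1 - x)^r = sum_{k>=0} C(k + r - 1, r - 1) x^k follows from the multiset / negative-binomial theorem (or from repeated differentiation of the geometric series).
For r = 5 and k = 13:
C(17, 4) = 355687428096000 / (24 * 6227020800) = 2380.

2380


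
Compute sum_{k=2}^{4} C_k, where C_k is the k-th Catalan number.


C_2 through C_4: 2, 5, 14
Sum = 2 + 5 + 14
= 21

21


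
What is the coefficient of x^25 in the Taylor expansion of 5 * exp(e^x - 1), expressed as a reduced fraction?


exp(e^x - 1) = sum_{k>=0} Bell_k x^k / k!, where Bell_k is the k-th Bell number.
So the coefficient of x^25 is 5 * Bell_25 / 25!.
Computing: Bell_25 = 4638590332229999353 and 25! = 15511210043330985984000000, giving
5 * 4638590332229999353/15511210043330985984000000 = 356814640940769181/238634000666630553600000.

356814640940769181/238634000666630553600000


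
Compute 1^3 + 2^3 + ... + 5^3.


This power sum has a closed form given by Faulhaber's formula
sum_{k=1}^{m} k^p = (1 / (p + 1)) * sum_{j=0}^{p} C(p + 1, j) B_j m^(p + 1 - j),
but for small m direct computation is fastest:
1 + 8 + 27 + 64 + 125 = 225.

225


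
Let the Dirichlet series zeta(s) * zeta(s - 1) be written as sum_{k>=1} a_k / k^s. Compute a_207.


Convolution gives a_k = sum_{d | k} d * 1 = sum_{d | k} d = sigma(k), the sum of positive divisors of k.
For k = 207, the divisors are 1, 3, 9, 23, 69, 207, so
sigma(207) = 1 + 3 + 9 + 23 + 69 + 207 = 312.

312


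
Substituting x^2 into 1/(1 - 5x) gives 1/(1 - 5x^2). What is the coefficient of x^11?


Since 1/(1 - 5x^2) only has even powers of x,
the coefficient of x^11 (odd) is 0.

0


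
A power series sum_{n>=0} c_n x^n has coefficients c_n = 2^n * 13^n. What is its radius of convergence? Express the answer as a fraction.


By the root test (Cauchy-Hadamard), the radius is R = 1 / limsup_n |c_n|^(1/n).
Here |c_n|^(1/n) = (2^n * 13^n)^(1/n) = 2 * 13 = 26 for all n.
So R = 1/26 = 1/26.

1/26


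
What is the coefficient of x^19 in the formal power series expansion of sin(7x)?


The Maclaurin series is sin(t) = sum_{k>=0} (-1)^k t^(2k+1) / (2k+1)!, so substituting t = 7x, only odd powers of x are nonzero, with coefficient of x^(2k+1) equal to (-1)^k 7^(2k+1) / (2k+1)!.
Write 19 = 2*9 + 1, giving the coefficient (-1)^9 * 7^19 / 19! = -11398895185373143/121645100408832000 = -232630513987207/2482553069568000.

-232630513987207/2482553069568000


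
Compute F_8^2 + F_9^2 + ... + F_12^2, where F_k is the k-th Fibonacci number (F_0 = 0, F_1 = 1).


There is a standard identity sum_{k=0}^{N} F_k^2 = F_N * F_{N+1} (proved inductively from the telescoping relation F_k^2 = F_k F_{k+1} - F_{k-1} F_k). Then
sum_{k=8}^{12} F_k^2 = F_12 F_13 - F_7 F_8.
Computing: F_12 = 144, F_13 = 233, F_7 = 13, F_8 = 21.
Sum = 144 * 233 - 13 * 21 = 33279.

33279


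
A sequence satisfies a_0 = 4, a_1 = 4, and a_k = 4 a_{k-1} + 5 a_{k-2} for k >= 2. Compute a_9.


The characteristic equation is t^2 - 4 t - 5 = 0, with roots r_1 = 5 and r_2 = -1 (so c_1 = r_1 + r_2, c_2 = -r_1 r_2 as required).
One can use the closed form a_n = A r_1^n + B r_2^n, but direct iteration is more reliable:
a_0 = 4, a_1 = 4, a_2 = 36, a_3 = 164, a_4 = 836, a_5 = 4164, a_6 = 20836, a_7 = 104164, a_8 = 520836, a_9 = 2604164.
So a_9 = 2604164.

2604164


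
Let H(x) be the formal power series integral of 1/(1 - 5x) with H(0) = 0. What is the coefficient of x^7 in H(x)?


1/(1 - 5x) = sum_{k>=0} 5^k x^k. Integrating termwise with H(0) = 0:
H(x) = sum_{k>=0} 5^k x^(k+1) / (k+1) = sum_{m>=1} 5^(m-1) x^m / m.
For m = 7: 5^6/7 = 15625/7 = 15625/7.

15625/7


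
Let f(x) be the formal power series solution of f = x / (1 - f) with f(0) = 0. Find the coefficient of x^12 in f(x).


Apply Lagrange inversion: f = x * phi(f) with phi(t) = 1/(1 - t), so
[x^n] f = (1/n) [t^(n-1)] phi(t)^n = (1/n) [t^(n-1)] (1 - t)^(-n) = (1/n) C(2n - 2, n - 1) = C_{n-1}.
For n = 12: C_11 = C(22, 11) / 12 = 705432/12 = 58786 = 58786.

58786


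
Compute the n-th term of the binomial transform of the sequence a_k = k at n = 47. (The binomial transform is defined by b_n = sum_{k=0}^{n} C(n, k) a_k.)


With a_k = k, b_n = sum_{k=0}^{n} C(n, k) k. Using k * C(n, k) = n * C(n-1, k-1) gives b_n = n * sum_{k>=1} C(n-1, k-1) = n * 2^(n-1).
For n = 47: 47 * 2^46 = 47 * 70368744177664 = 3307330976350208.

3307330976350208


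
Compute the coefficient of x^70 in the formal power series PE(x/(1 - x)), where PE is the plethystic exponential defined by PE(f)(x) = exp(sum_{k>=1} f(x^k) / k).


For f(x) = x/(1 - x) we have
sum_{k>=1} f(x^k) / k = sum_{k>=1} (1/k) * x^k / (1 - x^k) = sum_{k, m >= 1} x^(k m) / k,
which after exponentiating simplifies to
PE(x/(1 - x)) = prod_{k>=1} 1 / (1 - x^k).
This is the generating function for the partition function p(n), so the coefficient of x^70 is p(70).
Computing p(70) by dynamic programming over parts 1, 2, ..., 70: p(70) = 4087968.

4087968


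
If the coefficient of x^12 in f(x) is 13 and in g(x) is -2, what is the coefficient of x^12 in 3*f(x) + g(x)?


Scalar multiplication scales coefficients: 3 * 13 = 39.
Then add the g coefficient: 39 + -2
= 37

37


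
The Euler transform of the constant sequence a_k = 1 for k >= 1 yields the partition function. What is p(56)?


The Euler transform converts the sequence a_k = 1 into the number of integer partitions.
Using the recurrence or dynamic programming:
p(56) = 526823

526823


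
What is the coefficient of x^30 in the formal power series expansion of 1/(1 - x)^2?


The negative binomial / multiset identity is
1/(1 - x)^r = sum_{k>=0} C(k + r - 1, r - 1) x^k.
Here r = 2 and k = 30, so the coefficient is
C(30 + 1, 1) = C(31, 1)
= 31

31


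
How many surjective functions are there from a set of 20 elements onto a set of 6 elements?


By inclusion-exclusion on which target elements are missed, the number of surjections from an n-set onto a k-set is
surj(n, k) = sum_{j=0}^{k} (-1)^j C(k, j) (k - j)^n.
Equivalently surj(n, k) = k! * S(n, k), where S(n, k) is the Stirling number of the second kind.
For n = 20, k = 6:
S(20, 6) = 4306078895384, so
surj = 6! * 4306078895384 = 720 * 4306078895384 = 3100376804676480.

3100376804676480


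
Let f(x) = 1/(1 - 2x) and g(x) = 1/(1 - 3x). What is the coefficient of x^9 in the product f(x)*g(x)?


The coefficient of x^n in f*g is the Cauchy product: sum_{k=0}^{n} a^k * b^(n-k).
With a=2, b=3, n=9:
sum_{k=0}^{9} 2^k * 3^(9-k)
= 58025

58025


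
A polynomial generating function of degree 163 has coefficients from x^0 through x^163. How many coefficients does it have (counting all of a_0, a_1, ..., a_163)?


A polynomial of degree 163 takes the form a_0 + a_1 x + ... + a_163 x^163.
The number of coefficients is 163 + 1 = 164.

164


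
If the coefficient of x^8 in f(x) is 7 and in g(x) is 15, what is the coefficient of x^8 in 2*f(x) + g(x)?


Scalar multiplication scales coefficients: 2 * 7 = 14.
Then add the g coefficient: 14 + 15
= 29

29


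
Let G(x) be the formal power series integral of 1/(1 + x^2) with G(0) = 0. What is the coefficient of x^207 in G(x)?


1/(1 + x^2) = sum_{j>=0} (-1)^j x^(2j). Integrating termwise with G(0) = 0:
G(x) = sum_{j>=0} (-1)^j x^(2j+1) / (2j+1) = arctan(x).
Only odd powers are nonzero. For x^207 write 207 = 2*103 + 1, giving
(-1)^103 / 207 = -1/207 = -1/207.

-1/207


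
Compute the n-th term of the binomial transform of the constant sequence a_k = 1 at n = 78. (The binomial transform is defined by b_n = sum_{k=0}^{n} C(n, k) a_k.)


With a_k = 1 for all k, b_n = sum_{k=0}^{n} C(n, k) = 2^n by the binomial theorem.
For n = 78: 2^78 = 302231454903657293676544.

302231454903657293676544


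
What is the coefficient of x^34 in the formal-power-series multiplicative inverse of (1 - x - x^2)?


Let the inverse be f(x) = sum_{k>=0} a_k x^k. From f(x) * (1 - x - x^2) = 1 and matching coefficients:
 x^0: a_0 = 1.
 x^1: a_1 - a_0 = 0, so a_1 = 1.
 x^k (k >= 2): a_k - a_{k-1} - a_{k-2} = 0, i.e. a_k = a_{k-1} + a_{k-2}.
This is the Fibonacci-type recurrence shifted so that a_0 = a_1 = 1.
Iterating: a_0=1, a_1=1, a_2=2, a_3=3, a_4=5, a_5=8, a_6=13, a_7=21, a_8=34, a_9=55, ...
a_34 = 9227465.

9227465


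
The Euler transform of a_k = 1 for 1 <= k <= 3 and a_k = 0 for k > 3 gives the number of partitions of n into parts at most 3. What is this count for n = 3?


Partitions of 3 into parts at most 3:
Using generating function (1-x)^(-1)(1-x^2)^(-1)(1-x^3)^(-1),
the coefficient of x^3 = 3

3


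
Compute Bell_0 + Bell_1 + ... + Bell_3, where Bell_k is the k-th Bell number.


Recall Bell_k counts set partitions of a k-set (with Bell_0 = 1 by convention).
Bell_0 through Bell_3: 1, 1, 2, 5
Sum = 1 + 1 + 2 + 5 = 9.

9


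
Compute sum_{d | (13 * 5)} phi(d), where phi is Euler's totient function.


First, 13 * 5 = 65. One classical identity is sum_{d | n} phi(d) = n (each k in [1, n] has a unique gcd with n, and among the k's with gcd(k, n) = n/d there are phi(d) of them). So the sum equals 65. We also verify directly:
Divisors of 65: 1, 5, 13, 65.
phi values: 1, 4, 12, 48.
Sum = 65.

65


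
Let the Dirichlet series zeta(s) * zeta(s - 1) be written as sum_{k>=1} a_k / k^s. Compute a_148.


Convolution gives a_k = sum_{d | k} d * 1 = sum_{d | k} d = sigma(k), the sum of positive divisors of k.
For k = 148, the divisors are 1, 2, 4, 37, 74, 148, so
sigma(148) = 1 + 2 + 4 + 37 + 74 + 148 = 266.

266


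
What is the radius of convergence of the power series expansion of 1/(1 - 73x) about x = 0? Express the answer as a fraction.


Expanding 1/(1 - 73x) = sum_{k>=0} 73^k x^k, the series converges when |73x| < 1, i.e., |x| < 1/73.
So the radius of convergence is 1/73 = 1/73.

1/73


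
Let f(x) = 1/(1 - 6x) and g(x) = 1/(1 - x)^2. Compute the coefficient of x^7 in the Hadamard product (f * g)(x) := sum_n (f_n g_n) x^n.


f has coefficients f_k = 6^k. For g = 1/(1 - x)^2 the coefficient is g_k = C(k + 1, 1) = k + 1. The Hadamard coefficient is (f * g)_k = 6^k * (k + 1).
For k = 7: 6^7 * 8 = 279936 * 8 = 2239488.

2239488


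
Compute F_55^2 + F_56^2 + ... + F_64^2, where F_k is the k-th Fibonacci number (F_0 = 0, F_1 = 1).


There is a standard identity sum_{k=0}^{N} F_k^2 = F_N * F_{N+1} (proved inductively from the telescoping relation F_k^2 = F_k F_{k+1} - F_{k-1} F_k). Then
sum_{k=55}^{64} F_k^2 = F_64 F_65 - F_54 F_55.
Computing: F_64 = 10610209857723, F_65 = 17167680177565, F_54 = 86267571272, F_55 = 139583862445.
Sum = 10610209857723 * 17167680177565 - 86267571272 * 139583862445 = 182140647893434010944904455.

182140647893434010944904455


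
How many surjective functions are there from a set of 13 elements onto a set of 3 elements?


By inclusion-exclusion on which target elements are missed, the number of surjections from an n-set onto a k-set is
surj(n, k) = sum_{j=0}^{k} (-1)^j C(k, j) (k - j)^n.
Equivalently surj(n, k) = k! * S(n, k), where S(n, k) is the Stirling number of the second kind.
For n = 13, k = 3:
S(13, 3) = 261625, so
surj = 3! * 261625 = 6 * 261625 = 1569750.

1569750


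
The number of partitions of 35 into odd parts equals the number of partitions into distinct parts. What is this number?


Computing partitions of 35 into odd parts (1, 3, 5, ...):
Using the generating function prod_{k>=0} 1/(1-x^(2k+1)),
the count is 585

585


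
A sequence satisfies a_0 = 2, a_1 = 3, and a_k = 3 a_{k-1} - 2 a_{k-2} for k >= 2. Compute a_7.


The characteristic equation is t^2 - 3 t + 2 = 0, with roots r_1 = 2 and r_2 = 1 (so c_1 = r_1 + r_2, c_2 = -r_1 r_2 as required).
One can use the closed form a_n = A r_1^n + B r_2^n, but direct iteration is more reliable:
a_0 = 2, a_1 = 3, a_2 = 5, a_3 = 9, a_4 = 17, a_5 = 33, a_6 = 65, a_7 = 129.
So a_7 = 129.

129


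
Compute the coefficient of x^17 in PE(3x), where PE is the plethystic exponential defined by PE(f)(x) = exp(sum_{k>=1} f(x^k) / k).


With f(x) = 3x, the exponent is sum_{k>=1} 3 x^k / k = 3 * (-ln(1 - x)). Exponentiating:
PE(3x) = exp(-3 ln(1 - x)) = 1/(1 - x)^3.
By the negative binomial expansion, [x^n] 1/(1 - x)^3 = C(n + 2, 2).
For n = 17: C(19, 2) = 171.

171


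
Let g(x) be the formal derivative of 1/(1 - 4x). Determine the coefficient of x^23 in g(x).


Differentiate termwise: d/dx sum_{k>=0} 4^k x^k = sum_{k>=1} k 4^k x^(k-1) = sum_{j>=0} (j+1) 4^(j+1) x^j.
Equivalently, d/dx [1/(1 - 4x)] = 4/(1 - 4x)^2.
For j = 23: 24 * 4^24 = 24 * 281474976710656 = 6755399441055744.

6755399441055744


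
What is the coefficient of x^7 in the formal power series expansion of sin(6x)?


The Maclaurin series is sin(t) = sum_{k>=0} (-1)^k t^(2k+1) / (2k+1)!, so substituting t = 6x, only odd powers of x are nonzero, with coefficient of x^(2k+1) equal to (-1)^k 6^(2k+1) / (2k+1)!.
Write 7 = 2*3 + 1, giving the coefficient (-1)^3 * 6^7 / 7! = -279936/5040 = -1944/35.

-1944/35


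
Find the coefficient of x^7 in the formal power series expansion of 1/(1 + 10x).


Write 1/(1 + c x) = 1/(1 - (-c) x) and apply the geometric-series identity
1/(1 - y) = sum_{k>=0} y^k to get 1/(1 + c x) = sum_{k>=0} (-c)^k x^k.
So the coefficient of x^k is (-c)^k = (-1)^k * c^k.
Here c = 10 and k = 7:
(-10)^7 = -1 * 10000000 = -10000000

-10000000


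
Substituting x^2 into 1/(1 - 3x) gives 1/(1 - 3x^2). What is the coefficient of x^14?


The coefficient of x^(2m) in 1/(1 - 3x^2) is 3^m.
With n = 14 = 2*7, the coefficient is 3^7 = 2187.

2187


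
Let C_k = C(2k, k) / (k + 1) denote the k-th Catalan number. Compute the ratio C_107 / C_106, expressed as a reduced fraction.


Using C_k = (2k)! / (k! (k+1)!), the ratio C_{k+1}/C_k simplifies to
C_{k+1}/C_k = [(2k+2)! / ((k+1)! (k+2)!)] * [k! (k+1)! / (2k)!]
 = (2k+2)(2k+1) / ((k+1)(k+2)) = 2(2k+1) / (k+2).
For k = 106: 2(2*106 + 1) / (106 + 2) = 426/108 = 71/18.

71/18


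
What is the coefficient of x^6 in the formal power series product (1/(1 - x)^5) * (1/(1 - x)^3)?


Combine the factors: (1/(1 - x)^5) * (1/(1 - x)^3) = 1/(1 - x)^8.
Then use 1/(1 - x)^r = sum_{k>=0} C(k + r - 1, r - 1) x^k with r = 8 and k = 6:
C(13, 7) = 1716.

1716


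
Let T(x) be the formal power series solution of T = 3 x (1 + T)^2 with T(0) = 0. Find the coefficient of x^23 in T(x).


Apply the Lagrange inversion formula: if T = 3 x * phi(T) with phi(t) = (1 + t)^2, then [x^n] T = 3^n * (1/n) [t^(n-1)] phi(t)^n = 3^n * (1/n) [t^(n-1)] (1 + t)^(2n) = 3^n * (1/n) C(2n, n-1).
Using the identity C(2n, n-1) = C(2n, n) * n / (n+1), the unscaled factor equals C(2n, n) / (n+1) = C_n, the n-th Catalan number.
For n = 23: C_23 = C(46, 23) / 24 = 8233430727600/24 = 343059613650.
With the 3^23 = 94143178827 factor, the coefficient is 94143178827 * 343059613650 = 32296722556173480188550.

32296722556173480188550


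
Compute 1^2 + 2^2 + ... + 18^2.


This power sum has a closed form given by Faulhaber's formula
sum_{k=1}^{m} k^p = (1 / (p + 1)) * sum_{j=0}^{p} C(p + 1, j) B_j m^(p + 1 - j),
but for small m direct computation is fastest:
1 + 4 + 9 + 16 + 25 + 36 + 49 + 64 + 81 + 100 + 121 + 144 + 169 + 196 + 225 + 256 + 289 + 324 = 2109.

2109


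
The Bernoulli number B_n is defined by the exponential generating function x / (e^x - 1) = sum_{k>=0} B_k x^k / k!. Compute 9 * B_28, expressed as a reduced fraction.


Bernoulli numbers can also be computed recursively via B_0 = 1 and sum_{j=0}^{m} C(m+1, j) B_j = 0 for m >= 1. Odd-index Bernoulli numbers vanish for k >= 3.
Computing B_28 = -23749461029/870, so 9 * B_28 = 9 * -23749461029/870 = -71248383087/290.

-71248383087/290


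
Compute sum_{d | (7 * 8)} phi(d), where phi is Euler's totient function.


First, 7 * 8 = 56. One classical identity is sum_{d | n} phi(d) = n (each k in [1, n] has a unique gcd with n, and among the k's with gcd(k, n) = n/d there are phi(d) of them). So the sum equals 56. We also verify directly:
Divisors of 56: 1, 2, 4, 7, 8, 14, 28, 56.
phi values: 1, 1, 2, 6, 4, 6, 12, 24.
Sum = 56.

56


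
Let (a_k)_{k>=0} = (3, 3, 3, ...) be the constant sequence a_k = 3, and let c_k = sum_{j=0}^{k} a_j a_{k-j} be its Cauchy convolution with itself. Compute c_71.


Since a_j = 3 for all j >= 0, the convolution sum becomes
c_k = sum_{j=0}^{k} 3 * 3 = 9 * (k + 1).
Equivalently, the generating function of (a_k) is 3/(1 - x) and its square is 9/(1 - x)^2 = sum_{k>=0} 9(k + 1) x^k.
For k = 71: 9 * 72 = 648.

648


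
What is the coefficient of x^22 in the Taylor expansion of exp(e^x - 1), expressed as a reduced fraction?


exp(e^x - 1) = sum_{k>=0} Bell_k x^k / k!, where Bell_k is the k-th Bell number.
So the coefficient of x^22 is Bell_22 / 22!.
Computing: Bell_22 = 4506715738447323 and 22! = 1124000727777607680000, giving
4506715738447323/1124000727777607680000 = 88366975263673/22039229956423680000.

88366975263673/22039229956423680000


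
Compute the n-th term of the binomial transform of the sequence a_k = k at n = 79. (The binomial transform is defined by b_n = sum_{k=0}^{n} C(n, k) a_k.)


With a_k = k, b_n = sum_{k=0}^{n} C(n, k) k. Using k * C(n, k) = n * C(n-1, k-1) gives b_n = n * sum_{k>=1} C(n-1, k-1) = n * 2^(n-1).
For n = 79: 79 * 2^78 = 79 * 302231454903657293676544 = 23876284937388926200446976.

23876284937388926200446976


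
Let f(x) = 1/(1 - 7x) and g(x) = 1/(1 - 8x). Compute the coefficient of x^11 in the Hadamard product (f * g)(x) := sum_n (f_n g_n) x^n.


f has coefficients f_k = 7^k and g has coefficients g_k = 8^k, so the Hadamard product has coefficient (f*g)_k = 7^k * 8^k = 56^k.
For k = 11: 56^11 = 16985107389382393856.

16985107389382393856


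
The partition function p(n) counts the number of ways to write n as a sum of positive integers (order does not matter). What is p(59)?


Using the generating function prod_{k>=1} 1/(1-x^k), we compute p(59).
By dynamic programming over parts 1 through 59:
p(59) = 831820

831820


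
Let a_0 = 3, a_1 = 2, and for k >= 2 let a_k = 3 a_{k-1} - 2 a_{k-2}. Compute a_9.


Iterating the recurrence forward:
a_0 = 3
a_1 = 2
a_2 = 3*2 - 2*3 = 0
a_3 = 3*0 - 2*2 = -4
a_4 = 3*-4 - 2*0 = -12
a_5 = 3*-12 - 2*-4 = -28
a_6 = 3*-28 - 2*-12 = -60
a_7 = 3*-60 - 2*-28 = -124
a_8 = 3*-124 - 2*-60 = -252
a_9 = 3*-252 - 2*-124 = -508
So a_9 = -508.

-508


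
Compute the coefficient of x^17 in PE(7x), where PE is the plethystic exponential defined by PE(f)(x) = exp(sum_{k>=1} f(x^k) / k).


With f(x) = 7x, the exponent is sum_{k>=1} 7 x^k / k = 7 * (-ln(1 - x)). Exponentiating:
PE(7x) = exp(-7 ln(1 - x)) = 1/(1 - x)^7.
By the negative binomial expansion, [x^n] 1/(1 - x)^7 = C(n + 6, 6).
For n = 17: C(23, 6) = 100947.

100947


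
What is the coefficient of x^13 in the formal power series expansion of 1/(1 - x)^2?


The expansion 1/(1 - x)^r = sum_{k>=0} C(k + r - 1, r - 1) x^k follows from the multiset / negative-binomial theorem (or from repeated differentiation of the geometric series).
For r = 2 and k = 13:
C(14, 1) = 87178291200 / (1 * 6227020800) = 14.

14


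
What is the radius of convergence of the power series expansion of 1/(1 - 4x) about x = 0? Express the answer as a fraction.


Expanding 1/(1 - 4x) = sum_{k>=0} 4^k x^k, the series converges when |4x| < 1, i.e., |x| < 1/4.
So the radius of convergence is 1/4 = 1/4.

1/4


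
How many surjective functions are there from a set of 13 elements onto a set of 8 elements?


By inclusion-exclusion on which target elements are missed, the number of surjections from an n-set onto a k-set is
surj(n, k) = sum_{j=0}^{k} (-1)^j C(k, j) (k - j)^n.
Equivalently surj(n, k) = k! * S(n, k), where S(n, k) is the Stirling number of the second kind.
For n = 13, k = 8:
S(13, 8) = 1899612, so
surj = 8! * 1899612 = 40320 * 1899612 = 76592355840.

76592355840


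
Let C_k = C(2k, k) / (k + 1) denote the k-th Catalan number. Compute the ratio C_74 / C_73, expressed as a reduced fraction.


Using C_k = (2k)! / (k! (k+1)!), the ratio C_{k+1}/C_k simplifies to
C_{k+1}/C_k = [(2k+2)! / ((k+1)! (k+2)!)] * [k! (k+1)! / (2k)!]
 = (2k+2)(2k+1) / ((k+1)(k+2)) = 2(2k+1) / (k+2).
For k = 73: 2(2*73 + 1) / (73 + 2) = 294/75 = 98/25.

98/25


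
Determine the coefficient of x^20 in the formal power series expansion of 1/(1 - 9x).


The geometric series identity gives 1/(1 - c x) = sum_{k>=0} c^k x^k, so the coefficient of x^k is c^k.
Here c = 9 and k = 20.
Computing: 9^20 = 12157665459056928801

12157665459056928801


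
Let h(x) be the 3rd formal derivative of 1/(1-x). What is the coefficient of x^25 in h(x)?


Differentiating 3 times: d^3/dx^3 [1/(1-x)] = 3!/(1-x)^4.
The expansion 1/(1-x)^4 = sum_{k>=0} C(k+3, 3) x^k, so the coefficient of x^n in 3!/(1-x)^4 is 3! * C(n+3, 3).
For n = 25: 6 * C(28, 3) = 6 * 3276 = 19656

19656


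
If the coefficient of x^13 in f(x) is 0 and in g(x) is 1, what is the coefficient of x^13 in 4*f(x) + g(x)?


Scalar multiplication scales coefficients: 4 * 0 = 0.
Then add the g coefficient: 0 + 1
= 1

1


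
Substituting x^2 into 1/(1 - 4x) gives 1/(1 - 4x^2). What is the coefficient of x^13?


Since 1/(1 - 4x^2) only has even powers of x,
the coefficient of x^13 (odd) is 0.

0


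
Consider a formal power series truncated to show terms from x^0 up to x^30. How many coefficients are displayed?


From x^0 to x^30 inclusive, the count is 30 - 0 + 1 = 31.

31


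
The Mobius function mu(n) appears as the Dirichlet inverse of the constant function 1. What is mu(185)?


185 = 5 * 37 (all distinct primes).
mu(185) = (-1)^2 = 1

1


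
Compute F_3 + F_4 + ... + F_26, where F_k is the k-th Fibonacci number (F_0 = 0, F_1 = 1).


Use the identity sum_{k=0}^{N} F_k = F_{N+2} - 1 (which follows from F_{k+2} - F_{k+1} = F_k). Then
sum_{k=3}^{26} F_k = (F_{28} - 1) - (F_{4} - 1) = F_{28} - F_{4}.
Computing: F_{28} = 317811, F_{4} = 3, so
Sum = 317811 - 3 = 317808.

317808


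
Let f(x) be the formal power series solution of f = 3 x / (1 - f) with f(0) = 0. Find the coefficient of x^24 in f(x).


Apply Lagrange inversion: f = 3 x * phi(f) with phi(t) = 1/(1 - t), so
[x^n] f = 3^n * (1/n) [t^(n-1)] phi(t)^n = 3^n * (1/n) [t^(n-1)] (1 - t)^(-n) = 3^n * (1/n) C(2n - 2, n - 1) = 3^n * C_{n-1}.
For n = 24: C_23 = C(46, 23) / 24 = 8233430727600/24 = 343059613650.
With the 3^24 = 282429536481 factor, the coefficient is 282429536481 * 343059613650 = 96890167668520440565650.

96890167668520440565650


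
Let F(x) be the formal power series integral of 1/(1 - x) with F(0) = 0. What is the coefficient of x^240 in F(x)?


1/(1 - x) = sum_{k>=0} x^k. Integrating termwise and using F(0) = 0 gives
F(x) = sum_{k>=0} x^(k+1) / (k+1) = sum_{m>=1} x^m / m = -ln(1 - x).
So the coefficient of x^240 is 1/240 = 1/240.

1/240


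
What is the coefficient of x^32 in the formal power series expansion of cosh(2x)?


The Maclaurin series is cosh(t) = sum_{m>=0} t^(2m) / (2m)!, so substituting t = 2x, only even powers of x are nonzero, with coefficient of x^(2m) equal to 2^(2m) / (2m)!.
For x^32 the coefficient is 2^32/32! = 4294967296/263130836933693530167218012160000000 = 2/122529844256906551386796875.

2/122529844256906551386796875


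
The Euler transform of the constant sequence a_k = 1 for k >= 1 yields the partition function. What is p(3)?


The Euler transform converts the sequence a_k = 1 into the number of integer partitions.
Using the recurrence or dynamic programming:
p(3) = 3

3


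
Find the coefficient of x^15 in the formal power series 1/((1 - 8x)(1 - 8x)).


By partial fractions or Cauchy convolution:
The coefficient equals sum_{k=0}^{15} 8^k * 8^(15-k).
= 562949953421312

562949953421312


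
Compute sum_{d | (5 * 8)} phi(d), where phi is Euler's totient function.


First, 5 * 8 = 40. One classical identity is sum_{d | n} phi(d) = n (each k in [1, n] has a unique gcd with n, and among the k's with gcd(k, n) = n/d there are phi(d) of them). So the sum equals 40. We also verify directly:
Divisors of 40: 1, 2, 4, 5, 8, 10, 20, 40.
phi values: 1, 1, 2, 4, 4, 4, 8, 16.
Sum = 40.

40


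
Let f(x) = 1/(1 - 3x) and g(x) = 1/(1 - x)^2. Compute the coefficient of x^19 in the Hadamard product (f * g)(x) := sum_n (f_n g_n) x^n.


f has coefficients f_k = 3^k. For g = 1/(1 - x)^2 the coefficient is g_k = C(k + 1, 1) = k + 1. The Hadamard coefficient is (f * g)_k = 3^k * (k + 1).
For k = 19: 3^19 * 20 = 1162261467 * 20 = 23245229340.

23245229340


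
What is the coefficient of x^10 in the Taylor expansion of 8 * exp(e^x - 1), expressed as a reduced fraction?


exp(e^x - 1) = sum_{k>=0} Bell_k x^k / k!, where Bell_k is the k-th Bell number.
So the coefficient of x^10 is 8 * Bell_10 / 10!.
Computing: Bell_10 = 115975 and 10! = 3628800, giving
8 * 115975/3628800 = 4639/18144.

4639/18144


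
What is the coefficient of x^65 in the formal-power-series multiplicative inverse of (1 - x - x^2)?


Let the inverse be f(x) = sum_{k>=0} a_k x^k. From f(x) * (1 - x - x^2) = 1 and matching coefficients:
 x^0: a_0 = 1.
 x^1: a_1 - a_0 = 0, so a_1 = 1.
 x^k (k >= 2): a_k - a_{k-1} - a_{k-2} = 0, i.e. a_k = a_{k-1} + a_{k-2}.
This is the Fibonacci-type recurrence shifted so that a_0 = a_1 = 1.
Iterating: a_0=1, a_1=1, a_2=2, a_3=3, a_4=5, a_5=8, a_6=13, a_7=21, a_8=34, a_9=55, ...
a_65 = 27777890035288.

27777890035288


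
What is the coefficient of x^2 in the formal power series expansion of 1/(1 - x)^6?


The negative binomial / multiset identity is
1/(1 - x)^r = sum_{k>=0} C(k + r - 1, r - 1) x^k.
Here r = 6 and k = 2, so the coefficient is
C(2 + 5, 5) = C(7, 5)
= 21

21


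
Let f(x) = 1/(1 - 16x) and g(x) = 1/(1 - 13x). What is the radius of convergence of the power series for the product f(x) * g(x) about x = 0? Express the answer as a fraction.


The radius of 1/(1 - 16x) is 1/16 (nearest singularity at x = 1/16), and the radius of 1/(1 - 13x) is 1/13.
The product f(x)*g(x) = 1/((1 - 16x)(1 - 13x)) has singularities at both 1/16 and 1/13, so its radius of convergence is the distance to the nearest one:
min(1/16, 1/13) = 1/16.

1/16


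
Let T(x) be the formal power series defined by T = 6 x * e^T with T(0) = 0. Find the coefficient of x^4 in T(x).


Apply the Lagrange inversion formula: if T = 6 x * phi(T) with phi(t) = e^t, then
[x^n] T = 6^n * (1/n) [t^(n-1)] phi(t)^n = 6^n * (1/n) [t^(n-1)] e^(n t) = 6^n * (1/n) * n^(n-1) / (n-1)! = 6^n * n^(n-1) / n!.
When c = 1 this is the Cayley count of rooted labeled trees on n vertices, divided by n!.
For n = 4: 6^4 * 4^3 / 4! = 1296 * 64/24 = 3456.

3456


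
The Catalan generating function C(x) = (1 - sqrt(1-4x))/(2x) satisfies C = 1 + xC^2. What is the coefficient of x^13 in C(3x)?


Substituting x -> 3x scales the n-th coefficient by 3^n, so [x^13] C(3x) = 3^13 * C_13.
C_13 = C(2*13, 13)/(14) = 10400600/14 = 742900.
So 3^13 * 742900 = 1594323 * 742900 = 1184422556700.

1184422556700


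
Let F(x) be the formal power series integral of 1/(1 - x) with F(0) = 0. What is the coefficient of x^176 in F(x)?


1/(1 - x) = sum_{k>=0} x^k. Integrating termwise and using F(0) = 0 gives
F(x) = sum_{k>=0} x^(k+1) / (k+1) = sum_{m>=1} x^m / m = -ln(1 - x).
So the coefficient of x^176 is 1/176 = 1/176.

1/176


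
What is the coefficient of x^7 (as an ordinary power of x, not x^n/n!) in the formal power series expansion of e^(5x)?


The exponential series is e^y = sum_{k>=0} y^k / k!. Substituting y = 5x gives
e^(5x) = sum_{k>=0} 5^k x^k / k!.
So the coefficient of x^n is a^n/n! with a = 5, n = 7:
5^7 / 7! = 78125/5040 = 15625/1008

15625/1008


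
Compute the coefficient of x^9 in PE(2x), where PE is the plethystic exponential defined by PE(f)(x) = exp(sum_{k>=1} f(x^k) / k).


With f(x) = 2x, the exponent is sum_{k>=1} 2 x^k / k = 2 * (-ln(1 - x)). Exponentiating:
PE(2x) = exp(-2 ln(1 - x)) = 1/(1 - x)^2.
By the negative binomial expansion, [x^n] 1/(1 - x)^2 = C(n + 1, 1).
For n = 9: C(10, 1) = 10.

10


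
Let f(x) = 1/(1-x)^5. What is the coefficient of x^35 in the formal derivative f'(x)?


Differentiate: d/dx [ 1/(1-x)^r ] = r / (1-x)^(r+1).
Here r = 5, so f'(x) = 5 / (1-x)^6.
The expansion of 1/(1-x)^(r+1) has coefficient of x^n equal to C(n+r, r).
So the coefficient of x^35 in f'(x) is
5 * C(40, 5) = 5 * 658008 = 3290040

3290040


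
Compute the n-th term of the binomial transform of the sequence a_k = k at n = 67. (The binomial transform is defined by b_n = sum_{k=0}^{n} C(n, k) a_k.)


With a_k = k, b_n = sum_{k=0}^{n} C(n, k) k. Using k * C(n, k) = n * C(n-1, k-1) gives b_n = n * sum_{k>=1} C(n-1, k-1) = n * 2^(n-1).
For n = 67: 67 * 2^66 = 67 * 73786976294838206464 = 4943727411754159833088.

4943727411754159833088


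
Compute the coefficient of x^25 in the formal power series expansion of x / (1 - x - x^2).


Let f(x) = sum_{k>=0} a_k x^k. Multiplying f(x) * (1 - x - x^2) = x and matching coefficients gives a_0 = 0, a_1 = 1, and a_k = a_{k-1} + a_{k-2} for k >= 2. These are the Fibonacci numbers F_k.
Iterating from F_0 = 0, F_1 = 1:
F_0=0, F_1=1, F_2=1, F_3=2, F_4=3, F_5=5, F_6=8, F_7=13, F_8=21, F_9=34, ...
F_25 = 75025.

75025


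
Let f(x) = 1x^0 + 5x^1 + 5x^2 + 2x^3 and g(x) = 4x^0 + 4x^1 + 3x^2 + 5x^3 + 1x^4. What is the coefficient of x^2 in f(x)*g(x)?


Cauchy product at x^2:
1*3 + 5*4 + 5*4
= 43

43


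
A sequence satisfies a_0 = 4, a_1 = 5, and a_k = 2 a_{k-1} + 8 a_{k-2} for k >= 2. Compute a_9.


The characteristic equation is t^2 - 2 t - 8 = 0, with roots r_1 = 4 and r_2 = -2 (so c_1 = r_1 + r_2, c_2 = -r_1 r_2 as required).
One can use the closed form a_n = A r_1^n + B r_2^n, but direct iteration is more reliable:
a_0 = 4, a_1 = 5, a_2 = 42, a_3 = 124, a_4 = 584, a_5 = 2160, a_6 = 8992, a_7 = 35264, a_8 = 142464, a_9 = 567040.
So a_9 = 567040.

567040


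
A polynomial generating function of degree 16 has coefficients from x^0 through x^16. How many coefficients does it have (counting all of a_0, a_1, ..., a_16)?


A polynomial of degree 16 takes the form a_0 + a_1 x + ... + a_16 x^16.
The number of coefficients is 16 + 1 = 17.

17


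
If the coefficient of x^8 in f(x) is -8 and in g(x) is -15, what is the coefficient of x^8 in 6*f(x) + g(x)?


Scalar multiplication scales coefficients: 6 * -8 = -48.
Then add the g coefficient: -48 + -15
= -63

-63


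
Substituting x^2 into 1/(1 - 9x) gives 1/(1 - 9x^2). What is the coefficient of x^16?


The coefficient of x^(2m) in 1/(1 - 9x^2) is 9^m.
With n = 16 = 2*8, the coefficient is 9^8 = 43046721.

43046721


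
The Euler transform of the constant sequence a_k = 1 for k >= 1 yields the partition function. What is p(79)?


The Euler transform converts the sequence a_k = 1 into the number of integer partitions.
Using the recurrence or dynamic programming:
p(79) = 13848650

13848650


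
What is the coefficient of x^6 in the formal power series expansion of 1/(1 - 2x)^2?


The general identity 1/(1 - c x)^r = sum_{k>=0} c^k C(k + r - 1, r - 1) x^k follows by substituting y = c x into 1/(1 - y)^r = sum_{k>=0} C(k + r - 1, r - 1) y^k.
For c = 2, r = 2, k = 6:
2^6 * C(7, 1) = 64 * 7 = 448.

448


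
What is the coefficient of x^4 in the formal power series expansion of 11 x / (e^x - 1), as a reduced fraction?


The exponential generating function for Bernoulli numbers is
x / (e^x - 1) = sum_{k>=0} B_k x^k / k!.
So the coefficient of x^4 in 11 x / (e^x - 1) is 11 B_4 / 4!.
Computing: B_4 = -1/30, 4! = 24, giving
11 * -1/30 / 24 = -11/720.

-11/720


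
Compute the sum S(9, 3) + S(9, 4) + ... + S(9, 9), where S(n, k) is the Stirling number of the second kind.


By definition, S(n, k) counts partitions of an n-set into exactly k nonempty blocks.
Computing row n = 9 for k = 3..9:
S(9, k): 3025, 7770, 6951, 2646, 462, 36, 1
Sum = 20891.

20891


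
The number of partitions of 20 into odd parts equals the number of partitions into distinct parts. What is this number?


Computing partitions of 20 into odd parts (1, 3, 5, ...):
Using the generating function prod_{k>=0} 1/(1-x^(2k+1)),
the count is 64

64


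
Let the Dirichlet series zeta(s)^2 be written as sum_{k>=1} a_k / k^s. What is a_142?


The Dirichlet convolution of the constant function 1 with itself gives (1 * 1)(k) = sum_{d | k} 1 = d(k), the number of positive divisors of k.
Since zeta(s) = sum_{k>=1} 1/k^s, we have zeta(s)^2 = sum_{k>=1} d(k)/k^s, so a_k = d(k).
For k = 142: the divisors are 1, 2, 71, 142.
Count = 4.

4


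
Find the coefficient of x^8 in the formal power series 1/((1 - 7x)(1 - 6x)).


By partial fractions or Cauchy convolution:
The coefficient equals sum_{k=0}^{8} 7^k * 6^(8-k).
= 30275911

30275911


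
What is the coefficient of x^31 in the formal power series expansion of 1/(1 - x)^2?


The negative binomial / multiset identity is
1/(1 - x)^r = sum_{k>=0} C(k + r - 1, r - 1) x^k.
Here r = 2 and k = 31, so the coefficient is
C(31 + 1, 1) = C(32, 1)
= 32

32


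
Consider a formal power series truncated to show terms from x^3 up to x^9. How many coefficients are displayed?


From x^3 to x^9 inclusive, the count is 9 - 3 + 1 = 7.

7


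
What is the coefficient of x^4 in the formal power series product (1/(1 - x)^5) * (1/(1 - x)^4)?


Combine the factors: (1/(1 - x)^5) * (1/(1 - x)^4) = 1/(1 - x)^9.
Then use 1/(1 - x)^r = sum_{k>=0} C(k + r - 1, r - 1) x^k with r = 9 and k = 4:
C(12, 8) = 495.

495


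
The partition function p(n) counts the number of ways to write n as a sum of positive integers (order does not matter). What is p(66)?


Using the generating function prod_{k>=1} 1/(1-x^k), we compute p(66).
By dynamic programming over parts 1 through 66:
p(66) = 2323520

2323520


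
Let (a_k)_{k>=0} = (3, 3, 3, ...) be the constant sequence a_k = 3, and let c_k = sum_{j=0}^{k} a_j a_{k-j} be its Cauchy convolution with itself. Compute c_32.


Since a_j = 3 for all j >= 0, the convolution sum becomes
c_k = sum_{j=0}^{k} 3 * 3 = 9 * (k + 1).
Equivalently, the generating function of (a_k) is 3/(1 - x) and its square is 9/(1 - x)^2 = sum_{k>=0} 9(k + 1) x^k.
For k = 32: 9 * 33 = 297.

297


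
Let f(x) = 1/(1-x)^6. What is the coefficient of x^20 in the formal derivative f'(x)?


Differentiate: d/dx [ 1/(1-x)^r ] = r / (1-x)^(r+1).
Here r = 6, so f'(x) = 6 / (1-x)^7.
The expansion of 1/(1-x)^(r+1) has coefficient of x^n equal to C(n+r, r).
So the coefficient of x^20 in f'(x) is
6 * C(26, 6) = 6 * 230230 = 1381380

1381380


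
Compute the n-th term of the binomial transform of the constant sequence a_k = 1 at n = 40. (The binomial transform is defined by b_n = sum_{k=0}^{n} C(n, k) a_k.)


With a_k = 1 for all k, b_n = sum_{k=0}^{n} C(n, k) = 2^n by the binomial theorem.
For n = 40: 2^40 = 1099511627776.

1099511627776


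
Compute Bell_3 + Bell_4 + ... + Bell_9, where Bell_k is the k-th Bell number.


Recall Bell_k counts set partitions of a k-set (with Bell_0 = 1 by convention).
Bell_3 through Bell_9: 5, 15, 52, 203, 877, 4140, 21147
Sum = 5 + 15 + 52 + 203 + 877 + 4140 + 21147 = 26439.

26439


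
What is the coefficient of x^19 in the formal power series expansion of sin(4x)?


The Maclaurin series is sin(t) = sum_{k>=0} (-1)^k t^(2k+1) / (2k+1)!, so substituting t = 4x, only odd powers of x are nonzero, with coefficient of x^(2k+1) equal to (-1)^k 4^(2k+1) / (2k+1)!.
Write 19 = 2*9 + 1, giving the coefficient (-1)^9 * 4^19 / 19! = -274877906944/121645100408832000 = -4194304/1856156927625.

-4194304/1856156927625


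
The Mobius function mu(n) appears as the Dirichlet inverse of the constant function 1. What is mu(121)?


121 has a squared prime factor, so mu(121) = 0.
Factorization reveals a repeated prime.

0


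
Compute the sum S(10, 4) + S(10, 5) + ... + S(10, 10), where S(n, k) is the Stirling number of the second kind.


By definition, S(n, k) counts partitions of an n-set into exactly k nonempty blocks.
Computing row n = 10 for k = 4..10:
S(10, k): 34105, 42525, 22827, 5880, 750, 45, 1
Sum = 106133.

106133


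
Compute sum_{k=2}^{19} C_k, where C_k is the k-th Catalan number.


C_2 through C_19: 2, 5, 14, 42, 132, 429, 1430, 4862, 16796, 58786, 208012, 742900, 2674440, 9694845, 35357670, 129644790, 477638700, 1767263190
Sum = 2 + 5 + 14 + 42 + 132 + 429 + 1430 + 4862 + 16796 + 58786 + 208012 + 742900 + 2674440 + 9694845 + 35357670 + 129644790 + 477638700 + 1767263190
= 2423307045

2423307045


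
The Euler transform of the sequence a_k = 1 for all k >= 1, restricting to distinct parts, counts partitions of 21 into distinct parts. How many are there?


Partitions of 21 into distinct parts can be computed via generating function.
Product (1+x)(1+x^2)(1+x^3)...
The coefficient of x^21 = 76

76


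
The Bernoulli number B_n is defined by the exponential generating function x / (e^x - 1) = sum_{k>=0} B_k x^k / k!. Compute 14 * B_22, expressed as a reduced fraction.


Bernoulli numbers can also be computed recursively via B_0 = 1 and sum_{j=0}^{m} C(m+1, j) B_j = 0 for m >= 1. Odd-index Bernoulli numbers vanish for k >= 3.
Computing B_22 = 854513/138, so 14 * B_22 = 14 * 854513/138 = 5981591/69.

5981591/69


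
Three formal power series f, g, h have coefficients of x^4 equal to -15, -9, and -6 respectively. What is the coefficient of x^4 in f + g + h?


Series addition is componentwise:
-15 + -9 + -6
= -30

-30


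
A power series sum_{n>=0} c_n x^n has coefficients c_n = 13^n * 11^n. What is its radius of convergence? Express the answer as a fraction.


By the root test (Cauchy-Hadamard), the radius is R = 1 / limsup_n |c_n|^(1/n).
Here |c_n|^(1/n) = (13^n * 11^n)^(1/n) = 13 * 11 = 143 for all n.
So R = 1/143 = 1/143.

1/143


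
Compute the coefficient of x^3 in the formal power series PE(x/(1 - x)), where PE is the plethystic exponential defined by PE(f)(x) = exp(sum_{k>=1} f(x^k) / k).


For f(x) = x/(1 - x) we have
sum_{k>=1} f(x^k) / k = sum_{k>=1} (1/k) * x^k / (1 - x^k) = sum_{k, m >= 1} x^(k m) / k,
which after exponentiating simplifies to
PE(x/(1 - x)) = prod_{k>=1} 1 / (1 - x^k).
This is the generating function for the partition function p(n), so the coefficient of x^3 is p(3).
Computing p(3) by dynamic programming over parts 1, 2, ..., 3: p(3) = 3.

3
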